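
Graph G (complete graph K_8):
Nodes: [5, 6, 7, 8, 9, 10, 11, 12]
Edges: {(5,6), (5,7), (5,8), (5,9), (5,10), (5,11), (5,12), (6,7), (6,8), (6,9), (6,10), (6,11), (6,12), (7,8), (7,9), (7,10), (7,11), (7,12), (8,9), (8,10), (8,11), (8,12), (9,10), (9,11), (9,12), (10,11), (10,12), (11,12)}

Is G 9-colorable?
Yes, G is 9-colorable

A valid 9-coloring: color 1: [7]; color 2: [10]; color 3: [9]; color 4: [5]; color 5: [6]; color 6: [11]; color 7: [8]; color 8: [12].
(χ(G) = 8 ≤ 9.)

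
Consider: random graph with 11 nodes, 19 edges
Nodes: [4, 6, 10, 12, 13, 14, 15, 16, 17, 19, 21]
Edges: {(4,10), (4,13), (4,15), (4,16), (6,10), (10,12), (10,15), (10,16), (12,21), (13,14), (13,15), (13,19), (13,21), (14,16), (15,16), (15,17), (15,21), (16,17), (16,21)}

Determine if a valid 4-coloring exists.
A valid 4-coloring: color 1: [6, 12, 13, 16]; color 2: [14, 15, 19]; color 3: [10, 17, 21]; color 4: [4].
(χ(G) = 4 ≤ 4.)

Yes, G is 4-colorable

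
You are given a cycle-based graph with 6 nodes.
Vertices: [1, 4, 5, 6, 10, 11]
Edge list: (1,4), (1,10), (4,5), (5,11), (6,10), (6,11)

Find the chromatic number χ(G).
χ(G) = 2

Clique number ω(G) = 2 (lower bound: χ ≥ ω).
The graph is bipartite (no odd cycle), so 2 colors suffice: χ(G) = 2.
A valid 2-coloring: color 1: [4, 10, 11]; color 2: [1, 5, 6].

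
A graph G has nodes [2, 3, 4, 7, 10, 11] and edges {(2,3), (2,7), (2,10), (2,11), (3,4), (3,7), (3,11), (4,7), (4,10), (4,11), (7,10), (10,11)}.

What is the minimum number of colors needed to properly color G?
Clique number ω(G) = 3 (lower bound: χ ≥ ω).
The clique on [2, 10, 11] has size 3, forcing χ ≥ 3, and the coloring below uses 3 colors, so χ(G) = 3.
A valid 3-coloring: color 1: [3, 10]; color 2: [2, 4]; color 3: [7, 11].

χ(G) = 3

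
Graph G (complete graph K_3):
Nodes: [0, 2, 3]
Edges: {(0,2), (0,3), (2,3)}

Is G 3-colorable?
A valid 3-coloring: color 1: [0]; color 2: [2]; color 3: [3].
(χ(G) = 3 ≤ 3.)

Yes, G is 3-colorable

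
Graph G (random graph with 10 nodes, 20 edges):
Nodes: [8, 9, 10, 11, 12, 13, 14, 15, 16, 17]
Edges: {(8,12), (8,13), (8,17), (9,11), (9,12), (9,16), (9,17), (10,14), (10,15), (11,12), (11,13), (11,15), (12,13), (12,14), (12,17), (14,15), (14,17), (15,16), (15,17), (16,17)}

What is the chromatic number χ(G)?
χ(G) = 4

Clique number ω(G) = 3 (lower bound: χ ≥ ω).
Odd cycle [11, 9, 17, 8, 13] needs 3 colors (χ ≥ 3).
Vertex 12 is adjacent to every vertex of [8, 9, 11, 13, 17], which already need 3 colors among themselves, so 12 needs a new color (χ ≥ 4).
The coloring below uses 4 colors, so χ(G) = 4.
A valid 4-coloring: color 1: [12, 15]; color 2: [10, 11, 17]; color 3: [8, 9, 14]; color 4: [13, 16].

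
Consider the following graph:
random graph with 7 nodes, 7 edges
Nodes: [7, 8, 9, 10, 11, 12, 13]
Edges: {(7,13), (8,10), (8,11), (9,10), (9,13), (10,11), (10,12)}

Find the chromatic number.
Clique number ω(G) = 3 (lower bound: χ ≥ ω).
The clique on [8, 10, 11] has size 3, forcing χ ≥ 3, and the coloring below uses 3 colors, so χ(G) = 3.
A valid 3-coloring: color 1: [10, 13]; color 2: [7, 9, 11, 12]; color 3: [8].

χ(G) = 3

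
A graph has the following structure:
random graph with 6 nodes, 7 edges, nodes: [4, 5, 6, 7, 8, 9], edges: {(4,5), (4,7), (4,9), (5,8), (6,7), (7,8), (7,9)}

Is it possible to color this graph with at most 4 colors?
Yes, G is 4-colorable

A valid 4-coloring: color 1: [5, 7]; color 2: [4, 6, 8]; color 3: [9].
(χ(G) = 3 ≤ 4.)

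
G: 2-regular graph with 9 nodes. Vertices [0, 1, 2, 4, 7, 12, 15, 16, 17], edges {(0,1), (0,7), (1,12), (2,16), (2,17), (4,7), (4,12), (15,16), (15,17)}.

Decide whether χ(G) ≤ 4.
A valid 4-coloring: color 1: [1, 4, 16, 17]; color 2: [2, 7, 12, 15]; color 3: [0].
(χ(G) = 3 ≤ 4.)

Yes, G is 4-colorable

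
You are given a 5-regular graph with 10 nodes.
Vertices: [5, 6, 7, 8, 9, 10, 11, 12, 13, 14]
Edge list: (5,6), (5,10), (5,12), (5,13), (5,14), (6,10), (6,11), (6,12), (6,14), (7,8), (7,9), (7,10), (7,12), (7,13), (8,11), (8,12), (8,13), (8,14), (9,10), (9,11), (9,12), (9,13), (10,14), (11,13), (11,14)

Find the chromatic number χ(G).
Clique number ω(G) = 4 (lower bound: χ ≥ ω).
The clique on [5, 6, 10, 14] has size 4, forcing χ ≥ 4, and the coloring below uses 4 colors, so χ(G) = 4.
A valid 4-coloring: color 1: [10, 11, 12]; color 2: [6, 13]; color 3: [7, 14]; color 4: [5, 8, 9].

χ(G) = 4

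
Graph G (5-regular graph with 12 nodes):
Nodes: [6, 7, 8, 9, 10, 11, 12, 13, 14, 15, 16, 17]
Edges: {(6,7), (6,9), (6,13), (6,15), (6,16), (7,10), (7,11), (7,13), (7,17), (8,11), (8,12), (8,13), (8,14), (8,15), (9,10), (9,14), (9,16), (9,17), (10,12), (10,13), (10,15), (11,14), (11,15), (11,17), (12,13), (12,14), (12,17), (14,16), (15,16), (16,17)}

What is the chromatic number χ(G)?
χ(G) = 4

Clique number ω(G) = 3 (lower bound: χ ≥ ω).
Suppose a proper 3-coloring c exists. The clique [6, 7, 13] takes 3 distinct colors; by symmetry let c(6) = 1, c(7) = 2, c(13) = 3.
- Vertex 10: neighbors [7, 13] already have colors [2, 3] ⇒ c(10) = 1.
- Vertex 12: neighbors [10, 13] already have colors [1, 3] ⇒ c(12) = 2.
- Vertex 8: neighbors [12, 13] already have colors [2, 3] ⇒ c(8) = 1.
- Vertex 11: neighbors [8, 7] already have colors [1, 2] ⇒ c(11) = 3.
- Vertex 14: neighbors [8, 12, 11] already have colors [1, 2, 3] — all 3 colors blocked. Contradiction.
The forced assignments end in a contradiction, so G has no proper 3-coloring (χ ≥ 4).
The coloring below uses 4 colors, so χ(G) = 4.
A valid 4-coloring: color 1: [6, 8, 10, 17]; color 2: [7, 12, 16]; color 3: [13, 14, 15]; color 4: [9, 11].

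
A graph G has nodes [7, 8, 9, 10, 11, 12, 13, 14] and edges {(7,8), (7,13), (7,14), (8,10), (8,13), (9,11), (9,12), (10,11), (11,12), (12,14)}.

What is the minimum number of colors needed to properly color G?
Clique number ω(G) = 3 (lower bound: χ ≥ ω).
The clique on [7, 8, 13] has size 3, forcing χ ≥ 3, and the coloring below uses 3 colors, so χ(G) = 3.
A valid 3-coloring: color 1: [7, 10, 12]; color 2: [8, 11, 14]; color 3: [9, 13].

χ(G) = 3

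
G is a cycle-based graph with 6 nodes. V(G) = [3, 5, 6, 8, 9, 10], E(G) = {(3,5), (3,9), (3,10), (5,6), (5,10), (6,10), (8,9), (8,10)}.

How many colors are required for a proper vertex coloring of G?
Clique number ω(G) = 3 (lower bound: χ ≥ ω).
The clique on [3, 5, 10] has size 3, forcing χ ≥ 3, and the coloring below uses 3 colors, so χ(G) = 3.
A valid 3-coloring: color 1: [9, 10]; color 2: [5, 8]; color 3: [3, 6].

χ(G) = 3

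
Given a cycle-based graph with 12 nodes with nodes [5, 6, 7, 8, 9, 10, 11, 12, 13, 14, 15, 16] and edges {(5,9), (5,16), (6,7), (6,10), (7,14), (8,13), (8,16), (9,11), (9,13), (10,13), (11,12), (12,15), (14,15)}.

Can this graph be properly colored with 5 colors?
Yes, G is 5-colorable

A valid 5-coloring: color 1: [6, 11, 13, 14, 16]; color 2: [7, 8, 9, 10, 12]; color 3: [5, 15].
(χ(G) = 3 ≤ 5.)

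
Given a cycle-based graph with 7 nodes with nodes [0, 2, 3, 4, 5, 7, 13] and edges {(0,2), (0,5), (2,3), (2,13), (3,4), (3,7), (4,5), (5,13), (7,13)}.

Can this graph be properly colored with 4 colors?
A valid 4-coloring: color 1: [2, 5, 7]; color 2: [0, 3, 13]; color 3: [4].
(χ(G) = 3 ≤ 4.)

Yes, G is 4-colorable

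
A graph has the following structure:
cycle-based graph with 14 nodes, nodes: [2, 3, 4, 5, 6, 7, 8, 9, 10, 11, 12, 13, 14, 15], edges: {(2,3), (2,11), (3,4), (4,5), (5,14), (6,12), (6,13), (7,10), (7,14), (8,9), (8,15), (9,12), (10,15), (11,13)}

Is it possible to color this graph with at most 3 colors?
Yes, G is 3-colorable

A valid 3-coloring: color 1: [2, 4, 8, 10, 12, 13, 14]; color 2: [3, 5, 6, 7, 9, 11, 15].
(χ(G) = 2 ≤ 3.)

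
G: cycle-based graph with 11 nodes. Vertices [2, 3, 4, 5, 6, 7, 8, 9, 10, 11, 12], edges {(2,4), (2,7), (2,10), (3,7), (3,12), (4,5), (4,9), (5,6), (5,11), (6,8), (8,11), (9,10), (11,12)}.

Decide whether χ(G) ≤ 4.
A valid 4-coloring: color 1: [3, 4, 6, 10, 11]; color 2: [2, 5, 8, 9, 12]; color 3: [7].
(χ(G) = 3 ≤ 4.)

Yes, G is 4-colorable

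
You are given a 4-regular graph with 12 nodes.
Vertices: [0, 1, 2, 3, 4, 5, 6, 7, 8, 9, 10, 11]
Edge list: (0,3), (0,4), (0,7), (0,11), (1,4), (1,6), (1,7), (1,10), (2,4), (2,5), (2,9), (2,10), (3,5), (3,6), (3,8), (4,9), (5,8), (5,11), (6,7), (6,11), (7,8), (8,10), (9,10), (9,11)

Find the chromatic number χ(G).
Clique number ω(G) = 3 (lower bound: χ ≥ ω).
The clique on [1, 6, 7] has size 3, forcing χ ≥ 3, and the coloring below uses 3 colors, so χ(G) = 3.
A valid 3-coloring: color 1: [0, 1, 2, 8]; color 2: [3, 4, 7, 10, 11]; color 3: [5, 6, 9].

χ(G) = 3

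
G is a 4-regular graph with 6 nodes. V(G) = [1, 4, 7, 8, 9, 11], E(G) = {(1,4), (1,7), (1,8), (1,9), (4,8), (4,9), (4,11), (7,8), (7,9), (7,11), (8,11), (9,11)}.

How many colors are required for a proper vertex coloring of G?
χ(G) = 3

Clique number ω(G) = 3 (lower bound: χ ≥ ω).
The clique on [1, 4, 8] has size 3, forcing χ ≥ 3, and the coloring below uses 3 colors, so χ(G) = 3.
A valid 3-coloring: color 1: [1, 11]; color 2: [4, 7]; color 3: [8, 9].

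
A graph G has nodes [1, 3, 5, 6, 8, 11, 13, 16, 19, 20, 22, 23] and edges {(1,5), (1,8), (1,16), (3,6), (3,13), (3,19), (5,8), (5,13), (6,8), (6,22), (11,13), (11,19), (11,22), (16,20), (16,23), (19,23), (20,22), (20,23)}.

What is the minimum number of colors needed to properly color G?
Clique number ω(G) = 3 (lower bound: χ ≥ ω).
The clique on [1, 5, 8] has size 3, forcing χ ≥ 3, and the coloring below uses 3 colors, so χ(G) = 3.
A valid 3-coloring: color 1: [8, 13, 16, 19, 22]; color 2: [5, 6, 11, 20]; color 3: [1, 3, 23].

χ(G) = 3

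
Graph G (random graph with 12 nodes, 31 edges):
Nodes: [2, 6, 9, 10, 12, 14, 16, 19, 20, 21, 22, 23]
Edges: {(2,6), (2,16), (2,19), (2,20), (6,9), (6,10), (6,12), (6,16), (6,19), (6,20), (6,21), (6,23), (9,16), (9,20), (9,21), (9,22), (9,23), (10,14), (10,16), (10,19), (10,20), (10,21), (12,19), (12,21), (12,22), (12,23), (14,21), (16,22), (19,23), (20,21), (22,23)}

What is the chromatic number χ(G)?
χ(G) = 4

Clique number ω(G) = 4 (lower bound: χ ≥ ω).
The clique on [6, 9, 20, 21] has size 4, forcing χ ≥ 4, and the coloring below uses 4 colors, so χ(G) = 4.
A valid 4-coloring: color 1: [6, 14, 22]; color 2: [16, 21, 23]; color 3: [2, 9, 10, 12]; color 4: [19, 20].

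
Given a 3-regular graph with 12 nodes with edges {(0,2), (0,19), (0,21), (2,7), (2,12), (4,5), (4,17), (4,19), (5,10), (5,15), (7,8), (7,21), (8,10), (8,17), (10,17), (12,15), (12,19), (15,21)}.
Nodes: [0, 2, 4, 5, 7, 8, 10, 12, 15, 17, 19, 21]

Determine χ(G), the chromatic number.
χ(G) = 3

Clique number ω(G) = 3 (lower bound: χ ≥ ω).
The clique on [8, 10, 17] has size 3, forcing χ ≥ 3, and the coloring below uses 3 colors, so χ(G) = 3.
A valid 3-coloring: color 1: [7, 10, 15, 19]; color 2: [0, 5, 12, 17]; color 3: [2, 4, 8, 21].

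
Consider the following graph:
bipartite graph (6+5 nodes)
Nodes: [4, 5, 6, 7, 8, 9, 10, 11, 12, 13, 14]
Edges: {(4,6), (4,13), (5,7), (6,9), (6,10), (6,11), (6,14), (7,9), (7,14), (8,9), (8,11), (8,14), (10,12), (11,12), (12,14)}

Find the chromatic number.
Clique number ω(G) = 2 (lower bound: χ ≥ ω).
The graph is bipartite (no odd cycle), so 2 colors suffice: χ(G) = 2.
A valid 2-coloring: color 1: [6, 7, 8, 12, 13]; color 2: [4, 5, 9, 10, 11, 14].

χ(G) = 2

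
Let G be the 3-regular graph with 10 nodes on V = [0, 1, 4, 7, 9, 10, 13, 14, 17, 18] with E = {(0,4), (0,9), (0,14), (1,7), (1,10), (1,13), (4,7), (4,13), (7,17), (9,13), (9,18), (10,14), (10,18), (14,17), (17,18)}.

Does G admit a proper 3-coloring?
A valid 3-coloring: color 1: [1, 4, 9, 14]; color 2: [0, 10, 13, 17]; color 3: [7, 18].
(χ(G) = 3 ≤ 3.)

Yes, G is 3-colorable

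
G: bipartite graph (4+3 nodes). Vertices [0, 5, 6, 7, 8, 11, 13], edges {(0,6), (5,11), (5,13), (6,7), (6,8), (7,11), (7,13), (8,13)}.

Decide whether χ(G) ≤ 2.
A valid 2-coloring: color 1: [0, 5, 7, 8]; color 2: [6, 11, 13].
(χ(G) = 2 ≤ 2.)

Yes, G is 2-colorable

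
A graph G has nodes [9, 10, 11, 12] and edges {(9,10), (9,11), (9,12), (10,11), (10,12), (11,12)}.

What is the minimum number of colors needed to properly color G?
χ(G) = 4

Clique number ω(G) = 4 (lower bound: χ ≥ ω).
The clique on [9, 10, 11, 12] has size 4, forcing χ ≥ 4, and the coloring below uses 4 colors, so χ(G) = 4.
A valid 4-coloring: color 1: [9]; color 2: [10]; color 3: [12]; color 4: [11].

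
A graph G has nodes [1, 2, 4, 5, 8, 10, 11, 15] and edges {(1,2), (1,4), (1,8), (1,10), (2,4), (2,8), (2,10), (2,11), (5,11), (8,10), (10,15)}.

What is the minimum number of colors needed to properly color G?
χ(G) = 4

Clique number ω(G) = 4 (lower bound: χ ≥ ω).
The clique on [1, 2, 8, 10] has size 4, forcing χ ≥ 4, and the coloring below uses 4 colors, so χ(G) = 4.
A valid 4-coloring: color 1: [2, 5, 15]; color 2: [4, 10, 11]; color 3: [1]; color 4: [8].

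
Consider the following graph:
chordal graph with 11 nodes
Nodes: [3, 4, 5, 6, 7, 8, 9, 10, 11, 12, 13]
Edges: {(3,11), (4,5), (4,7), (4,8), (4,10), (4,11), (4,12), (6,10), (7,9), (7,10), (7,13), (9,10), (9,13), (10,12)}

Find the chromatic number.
χ(G) = 3

Clique number ω(G) = 3 (lower bound: χ ≥ ω).
The clique on [4, 10, 12] has size 3, forcing χ ≥ 3, and the coloring below uses 3 colors, so χ(G) = 3.
A valid 3-coloring: color 1: [3, 4, 6, 9]; color 2: [5, 8, 10, 11, 13]; color 3: [7, 12].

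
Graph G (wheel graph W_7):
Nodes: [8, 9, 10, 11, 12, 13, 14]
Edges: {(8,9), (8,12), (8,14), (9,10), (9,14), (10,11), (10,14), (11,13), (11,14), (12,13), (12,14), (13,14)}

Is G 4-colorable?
Yes, G is 4-colorable

A valid 4-coloring: color 1: [14]; color 2: [9, 11, 12]; color 3: [8, 10, 13].
(χ(G) = 3 ≤ 4.)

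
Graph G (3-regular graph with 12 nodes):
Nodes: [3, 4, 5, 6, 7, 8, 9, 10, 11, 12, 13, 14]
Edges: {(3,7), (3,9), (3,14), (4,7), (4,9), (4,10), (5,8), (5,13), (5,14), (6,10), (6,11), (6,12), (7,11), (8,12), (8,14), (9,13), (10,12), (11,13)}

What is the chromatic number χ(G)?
χ(G) = 3

Clique number ω(G) = 3 (lower bound: χ ≥ ω).
The clique on [5, 8, 14] has size 3, forcing χ ≥ 3, and the coloring below uses 3 colors, so χ(G) = 3.
A valid 3-coloring: color 1: [9, 11, 12, 14]; color 2: [3, 4, 6, 8, 13]; color 3: [5, 7, 10].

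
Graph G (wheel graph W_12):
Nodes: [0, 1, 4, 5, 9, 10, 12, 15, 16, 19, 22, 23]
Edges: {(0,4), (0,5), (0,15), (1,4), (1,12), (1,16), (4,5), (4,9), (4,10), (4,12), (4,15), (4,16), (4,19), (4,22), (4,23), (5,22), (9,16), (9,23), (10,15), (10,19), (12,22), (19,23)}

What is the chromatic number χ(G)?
χ(G) = 4

Clique number ω(G) = 3 (lower bound: χ ≥ ω).
Odd cycle [19, 23, 9, 16, 1, 12, 22, 5, 0, 15, 10] needs 3 colors (χ ≥ 3).
Vertex 4 is adjacent to every vertex of [0, 1, 5, 9, 10, 12, 15, 16, 19, 22, 23], which already need 3 colors among themselves, so 4 needs a new color (χ ≥ 4).
The coloring below uses 4 colors, so χ(G) = 4.
A valid 4-coloring: color 1: [4]; color 2: [1, 9, 15, 19, 22]; color 3: [5, 10, 12, 16, 23]; color 4: [0].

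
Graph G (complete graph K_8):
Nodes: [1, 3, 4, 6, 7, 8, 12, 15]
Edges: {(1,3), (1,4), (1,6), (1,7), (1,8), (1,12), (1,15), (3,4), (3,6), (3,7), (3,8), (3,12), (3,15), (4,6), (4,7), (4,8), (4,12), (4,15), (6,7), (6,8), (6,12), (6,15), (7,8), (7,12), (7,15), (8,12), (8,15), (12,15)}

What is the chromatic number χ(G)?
χ(G) = 8

Clique number ω(G) = 8 (lower bound: χ ≥ ω).
The clique on [1, 3, 4, 6, 7, 8, 12, 15] has size 8, forcing χ ≥ 8, and the coloring below uses 8 colors, so χ(G) = 8.
A valid 8-coloring: color 1: [7]; color 2: [4]; color 3: [15]; color 4: [8]; color 5: [6]; color 6: [12]; color 7: [1]; color 8: [3].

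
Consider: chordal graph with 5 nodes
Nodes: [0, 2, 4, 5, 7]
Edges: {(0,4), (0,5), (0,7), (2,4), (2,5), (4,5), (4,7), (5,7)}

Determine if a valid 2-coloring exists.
The clique on vertices [0, 4, 5, 7] has size 4 > 2, so it alone needs 4 colors.

No, G is not 2-colorable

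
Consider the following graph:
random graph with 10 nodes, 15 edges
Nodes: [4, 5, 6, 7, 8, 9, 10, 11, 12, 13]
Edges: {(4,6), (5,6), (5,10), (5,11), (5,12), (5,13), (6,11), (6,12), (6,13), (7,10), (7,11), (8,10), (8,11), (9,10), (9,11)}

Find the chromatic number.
Clique number ω(G) = 3 (lower bound: χ ≥ ω).
The clique on [5, 6, 11] has size 3, forcing χ ≥ 3, and the coloring below uses 3 colors, so χ(G) = 3.
A valid 3-coloring: color 1: [4, 10, 11, 12, 13]; color 2: [6, 7, 8, 9]; color 3: [5].

χ(G) = 3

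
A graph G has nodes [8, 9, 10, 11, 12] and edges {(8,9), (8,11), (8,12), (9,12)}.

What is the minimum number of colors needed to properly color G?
χ(G) = 3

Clique number ω(G) = 3 (lower bound: χ ≥ ω).
The clique on [8, 9, 12] has size 3, forcing χ ≥ 3, and the coloring below uses 3 colors, so χ(G) = 3.
A valid 3-coloring: color 1: [8, 10]; color 2: [11, 12]; color 3: [9].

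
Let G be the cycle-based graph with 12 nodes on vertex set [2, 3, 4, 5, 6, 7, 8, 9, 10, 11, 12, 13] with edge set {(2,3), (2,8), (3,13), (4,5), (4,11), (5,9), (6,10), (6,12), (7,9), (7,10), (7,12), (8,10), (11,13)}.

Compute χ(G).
Clique number ω(G) = 2 (lower bound: χ ≥ ω).
The graph is bipartite (no odd cycle), so 2 colors suffice: χ(G) = 2.
A valid 2-coloring: color 1: [3, 5, 6, 7, 8, 11]; color 2: [2, 4, 9, 10, 12, 13].

χ(G) = 2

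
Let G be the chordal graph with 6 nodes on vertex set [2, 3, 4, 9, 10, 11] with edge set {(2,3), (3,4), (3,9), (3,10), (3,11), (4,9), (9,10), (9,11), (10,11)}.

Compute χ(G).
χ(G) = 4

Clique number ω(G) = 4 (lower bound: χ ≥ ω).
The clique on [3, 9, 10, 11] has size 4, forcing χ ≥ 4, and the coloring below uses 4 colors, so χ(G) = 4.
A valid 4-coloring: color 1: [3]; color 2: [2, 9]; color 3: [4, 10]; color 4: [11].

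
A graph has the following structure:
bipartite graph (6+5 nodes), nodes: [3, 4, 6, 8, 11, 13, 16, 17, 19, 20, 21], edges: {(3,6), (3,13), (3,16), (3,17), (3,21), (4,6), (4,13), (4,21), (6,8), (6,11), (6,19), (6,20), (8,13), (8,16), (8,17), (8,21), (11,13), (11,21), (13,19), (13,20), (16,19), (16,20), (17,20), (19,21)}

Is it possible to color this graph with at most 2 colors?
Yes, G is 2-colorable

A valid 2-coloring: color 1: [6, 13, 16, 17, 21]; color 2: [3, 4, 8, 11, 19, 20].
(χ(G) = 2 ≤ 2.)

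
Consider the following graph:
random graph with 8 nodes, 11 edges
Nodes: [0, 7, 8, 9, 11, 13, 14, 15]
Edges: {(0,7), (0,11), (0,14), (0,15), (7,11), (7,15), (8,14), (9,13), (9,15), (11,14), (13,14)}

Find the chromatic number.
Clique number ω(G) = 3 (lower bound: χ ≥ ω).
The clique on [0, 11, 14] has size 3, forcing χ ≥ 3, and the coloring below uses 3 colors, so χ(G) = 3.
A valid 3-coloring: color 1: [0, 8, 9]; color 2: [7, 14]; color 3: [11, 13, 15].

χ(G) = 3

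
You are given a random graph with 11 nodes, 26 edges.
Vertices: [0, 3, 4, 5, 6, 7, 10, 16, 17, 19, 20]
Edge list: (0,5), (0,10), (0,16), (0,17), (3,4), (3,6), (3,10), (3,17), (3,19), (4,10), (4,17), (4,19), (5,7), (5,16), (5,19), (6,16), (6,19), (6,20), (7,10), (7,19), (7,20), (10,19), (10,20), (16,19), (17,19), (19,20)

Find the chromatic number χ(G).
Clique number ω(G) = 4 (lower bound: χ ≥ ω).
The clique on [3, 4, 17, 19] has size 4, forcing χ ≥ 4, and the coloring below uses 4 colors, so χ(G) = 4.
A valid 4-coloring: color 1: [0, 19]; color 2: [5, 6, 10, 17]; color 3: [3, 7, 16]; color 4: [4, 20].

χ(G) = 4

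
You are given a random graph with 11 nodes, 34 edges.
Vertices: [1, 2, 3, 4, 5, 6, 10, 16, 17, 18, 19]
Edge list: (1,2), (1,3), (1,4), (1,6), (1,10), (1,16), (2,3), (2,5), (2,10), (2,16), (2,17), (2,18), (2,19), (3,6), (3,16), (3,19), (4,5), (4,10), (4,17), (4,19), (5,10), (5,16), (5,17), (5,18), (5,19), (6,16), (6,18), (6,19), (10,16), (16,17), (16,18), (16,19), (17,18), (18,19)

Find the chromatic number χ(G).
Clique number ω(G) = 5 (lower bound: χ ≥ ω).
The clique on [2, 5, 16, 17, 18] has size 5, forcing χ ≥ 5, and the coloring below uses 5 colors, so χ(G) = 5.
A valid 5-coloring: color 1: [4, 16]; color 2: [2, 6]; color 3: [1, 5]; color 4: [10, 17, 19]; color 5: [3, 18].

χ(G) = 5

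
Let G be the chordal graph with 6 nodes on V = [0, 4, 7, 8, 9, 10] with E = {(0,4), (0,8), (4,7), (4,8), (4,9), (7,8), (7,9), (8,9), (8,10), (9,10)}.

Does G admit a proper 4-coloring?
Yes, G is 4-colorable

A valid 4-coloring: color 1: [8]; color 2: [4, 10]; color 3: [0, 9]; color 4: [7].
(χ(G) = 4 ≤ 4.)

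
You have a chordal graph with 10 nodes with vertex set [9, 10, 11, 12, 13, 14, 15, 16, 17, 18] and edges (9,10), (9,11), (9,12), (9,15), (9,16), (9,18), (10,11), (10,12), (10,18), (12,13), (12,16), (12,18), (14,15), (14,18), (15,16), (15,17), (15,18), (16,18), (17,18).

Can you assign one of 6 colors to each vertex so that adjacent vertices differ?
A valid 6-coloring: color 1: [11, 13, 18]; color 2: [9, 14, 17]; color 3: [12, 15]; color 4: [10, 16].
(χ(G) = 4 ≤ 6.)

Yes, G is 6-colorable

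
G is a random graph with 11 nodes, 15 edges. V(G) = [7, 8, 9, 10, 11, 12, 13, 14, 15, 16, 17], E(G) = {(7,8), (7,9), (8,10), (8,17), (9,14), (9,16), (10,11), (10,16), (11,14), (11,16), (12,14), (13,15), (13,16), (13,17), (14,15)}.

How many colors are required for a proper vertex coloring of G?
χ(G) = 3

Clique number ω(G) = 3 (lower bound: χ ≥ ω).
The clique on [10, 11, 16] has size 3, forcing χ ≥ 3, and the coloring below uses 3 colors, so χ(G) = 3.
A valid 3-coloring: color 1: [8, 14, 16]; color 2: [9, 10, 12, 13]; color 3: [7, 11, 15, 17].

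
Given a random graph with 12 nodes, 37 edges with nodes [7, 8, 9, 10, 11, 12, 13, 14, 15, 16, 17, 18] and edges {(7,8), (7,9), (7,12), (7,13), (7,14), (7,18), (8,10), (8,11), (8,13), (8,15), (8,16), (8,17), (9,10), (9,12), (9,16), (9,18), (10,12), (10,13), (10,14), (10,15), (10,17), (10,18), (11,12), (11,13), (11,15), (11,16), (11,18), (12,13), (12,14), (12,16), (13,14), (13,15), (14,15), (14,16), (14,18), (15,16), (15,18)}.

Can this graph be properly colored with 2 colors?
No, G is not 2-colorable

The clique on vertices [8, 11, 15, 16] has size 4 > 2, so it alone needs 4 colors.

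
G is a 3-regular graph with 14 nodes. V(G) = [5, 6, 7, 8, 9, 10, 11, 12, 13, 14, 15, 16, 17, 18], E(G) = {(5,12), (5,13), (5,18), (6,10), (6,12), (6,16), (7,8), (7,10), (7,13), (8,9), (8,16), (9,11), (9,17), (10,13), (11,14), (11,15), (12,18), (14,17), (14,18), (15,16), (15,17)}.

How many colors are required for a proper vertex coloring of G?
χ(G) = 3

Clique number ω(G) = 3 (lower bound: χ ≥ ω).
The clique on [5, 12, 18] has size 3, forcing χ ≥ 3, and the coloring below uses 3 colors, so χ(G) = 3.
A valid 3-coloring: color 1: [6, 8, 11, 13, 17, 18]; color 2: [5, 9, 10, 14, 16]; color 3: [7, 12, 15].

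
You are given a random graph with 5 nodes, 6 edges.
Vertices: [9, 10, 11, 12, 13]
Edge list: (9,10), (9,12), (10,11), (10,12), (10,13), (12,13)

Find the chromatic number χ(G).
χ(G) = 3

Clique number ω(G) = 3 (lower bound: χ ≥ ω).
The clique on [9, 10, 12] has size 3, forcing χ ≥ 3, and the coloring below uses 3 colors, so χ(G) = 3.
A valid 3-coloring: color 1: [10]; color 2: [11, 12]; color 3: [9, 13].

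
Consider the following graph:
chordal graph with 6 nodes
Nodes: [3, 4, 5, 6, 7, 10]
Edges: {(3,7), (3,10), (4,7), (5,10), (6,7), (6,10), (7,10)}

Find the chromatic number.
χ(G) = 3

Clique number ω(G) = 3 (lower bound: χ ≥ ω).
The clique on [3, 7, 10] has size 3, forcing χ ≥ 3, and the coloring below uses 3 colors, so χ(G) = 3.
A valid 3-coloring: color 1: [5, 7]; color 2: [4, 10]; color 3: [3, 6].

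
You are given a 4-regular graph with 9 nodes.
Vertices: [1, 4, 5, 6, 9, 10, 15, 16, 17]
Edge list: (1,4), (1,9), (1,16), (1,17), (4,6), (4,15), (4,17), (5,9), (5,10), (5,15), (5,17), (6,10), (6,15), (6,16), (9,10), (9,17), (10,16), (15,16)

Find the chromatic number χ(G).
Clique number ω(G) = 3 (lower bound: χ ≥ ω).
The clique on [1, 9, 17] has size 3, forcing χ ≥ 3, and the coloring below uses 3 colors, so χ(G) = 3.
A valid 3-coloring: color 1: [1, 5, 6]; color 2: [4, 9, 16]; color 3: [10, 15, 17].

χ(G) = 3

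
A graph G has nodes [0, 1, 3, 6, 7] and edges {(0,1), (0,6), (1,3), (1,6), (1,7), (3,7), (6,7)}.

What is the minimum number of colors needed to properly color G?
Clique number ω(G) = 3 (lower bound: χ ≥ ω).
The clique on [1, 3, 7] has size 3, forcing χ ≥ 3, and the coloring below uses 3 colors, so χ(G) = 3.
A valid 3-coloring: color 1: [1]; color 2: [3, 6]; color 3: [0, 7].

χ(G) = 3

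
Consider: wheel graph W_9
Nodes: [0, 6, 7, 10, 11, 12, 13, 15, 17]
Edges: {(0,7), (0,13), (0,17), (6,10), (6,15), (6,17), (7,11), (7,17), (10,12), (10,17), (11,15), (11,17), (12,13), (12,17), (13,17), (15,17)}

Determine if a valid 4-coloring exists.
Yes, G is 4-colorable

A valid 4-coloring: color 1: [17]; color 2: [7, 10, 13, 15]; color 3: [0, 6, 11, 12].
(χ(G) = 3 ≤ 4.)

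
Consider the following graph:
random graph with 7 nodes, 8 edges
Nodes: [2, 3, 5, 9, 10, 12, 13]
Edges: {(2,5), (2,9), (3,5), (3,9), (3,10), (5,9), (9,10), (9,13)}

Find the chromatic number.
Clique number ω(G) = 3 (lower bound: χ ≥ ω).
The clique on [2, 5, 9] has size 3, forcing χ ≥ 3, and the coloring below uses 3 colors, so χ(G) = 3.
A valid 3-coloring: color 1: [9, 12]; color 2: [2, 3, 13]; color 3: [5, 10].

χ(G) = 3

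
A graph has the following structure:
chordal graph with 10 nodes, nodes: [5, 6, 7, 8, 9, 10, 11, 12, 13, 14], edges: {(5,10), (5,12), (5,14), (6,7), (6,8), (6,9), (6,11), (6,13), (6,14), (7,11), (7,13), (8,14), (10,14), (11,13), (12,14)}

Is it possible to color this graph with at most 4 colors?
A valid 4-coloring: color 1: [5, 6]; color 2: [7, 9, 14]; color 3: [8, 10, 11, 12]; color 4: [13].
(χ(G) = 4 ≤ 4.)

Yes, G is 4-colorable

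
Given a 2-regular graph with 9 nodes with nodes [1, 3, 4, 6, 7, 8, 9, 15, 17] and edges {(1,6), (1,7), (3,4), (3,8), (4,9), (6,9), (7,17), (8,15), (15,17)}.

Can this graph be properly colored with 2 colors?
Odd cycle [9, 4, 3, 8, 15, 17, 7, 1, 6] needs 3 colors (χ ≥ 3).
Hence χ(G) ≥ 3 > 2, so no proper 2-coloring exists.

No, G is not 2-colorable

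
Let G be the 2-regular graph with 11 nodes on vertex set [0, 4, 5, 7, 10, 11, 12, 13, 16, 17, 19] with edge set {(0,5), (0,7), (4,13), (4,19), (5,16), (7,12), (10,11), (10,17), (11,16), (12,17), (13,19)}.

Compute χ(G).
χ(G) = 3

Clique number ω(G) = 3 (lower bound: χ ≥ ω).
The clique on [4, 13, 19] has size 3, forcing χ ≥ 3, and the coloring below uses 3 colors, so χ(G) = 3.
A valid 3-coloring: color 1: [0, 4, 10, 12, 16]; color 2: [5, 7, 11, 13, 17]; color 3: [19].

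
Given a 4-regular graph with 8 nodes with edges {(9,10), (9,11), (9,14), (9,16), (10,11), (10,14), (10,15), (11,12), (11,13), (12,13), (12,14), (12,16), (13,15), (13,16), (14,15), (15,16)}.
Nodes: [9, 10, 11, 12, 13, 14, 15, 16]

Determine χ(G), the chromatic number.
χ(G) = 3

Clique number ω(G) = 3 (lower bound: χ ≥ ω).
The clique on [9, 10, 11] has size 3, forcing χ ≥ 3, and the coloring below uses 3 colors, so χ(G) = 3.
A valid 3-coloring: color 1: [9, 12, 15]; color 2: [11, 14, 16]; color 3: [10, 13].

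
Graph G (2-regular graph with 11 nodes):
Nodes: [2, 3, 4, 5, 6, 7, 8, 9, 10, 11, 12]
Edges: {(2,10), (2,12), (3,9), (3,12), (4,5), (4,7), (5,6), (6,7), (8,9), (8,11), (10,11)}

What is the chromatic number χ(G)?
Clique number ω(G) = 2 (lower bound: χ ≥ ω).
Odd cycle [3, 9, 8, 11, 10, 2, 12] needs 3 colors (χ ≥ 3).
The coloring below uses 3 colors, so χ(G) = 3.
A valid 3-coloring: color 1: [2, 5, 7, 9, 11]; color 2: [3, 4, 6, 8, 10]; color 3: [12].

χ(G) = 3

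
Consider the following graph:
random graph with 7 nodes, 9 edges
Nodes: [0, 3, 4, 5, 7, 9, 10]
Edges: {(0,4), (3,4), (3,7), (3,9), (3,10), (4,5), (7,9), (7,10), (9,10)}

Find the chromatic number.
χ(G) = 4

Clique number ω(G) = 4 (lower bound: χ ≥ ω).
The clique on [3, 7, 9, 10] has size 4, forcing χ ≥ 4, and the coloring below uses 4 colors, so χ(G) = 4.
A valid 4-coloring: color 1: [0, 3, 5]; color 2: [4, 10]; color 3: [9]; color 4: [7].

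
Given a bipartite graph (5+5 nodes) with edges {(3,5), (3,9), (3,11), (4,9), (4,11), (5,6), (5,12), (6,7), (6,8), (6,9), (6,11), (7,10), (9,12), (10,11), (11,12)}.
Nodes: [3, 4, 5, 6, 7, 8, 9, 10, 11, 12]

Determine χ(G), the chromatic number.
Clique number ω(G) = 2 (lower bound: χ ≥ ω).
The graph is bipartite (no odd cycle), so 2 colors suffice: χ(G) = 2.
A valid 2-coloring: color 1: [5, 7, 8, 9, 11]; color 2: [3, 4, 6, 10, 12].

χ(G) = 2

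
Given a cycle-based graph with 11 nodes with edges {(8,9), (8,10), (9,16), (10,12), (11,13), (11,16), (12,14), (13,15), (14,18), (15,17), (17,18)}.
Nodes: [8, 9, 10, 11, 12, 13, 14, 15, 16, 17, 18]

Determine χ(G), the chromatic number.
χ(G) = 3

Clique number ω(G) = 2 (lower bound: χ ≥ ω).
Odd cycle [9, 16, 11, 13, 15, 17, 18, 14, 12, 10, 8] needs 3 colors (χ ≥ 3).
The coloring below uses 3 colors, so χ(G) = 3.
A valid 3-coloring: color 1: [9, 10, 11, 15, 18]; color 2: [8, 13, 14, 16, 17]; color 3: [12].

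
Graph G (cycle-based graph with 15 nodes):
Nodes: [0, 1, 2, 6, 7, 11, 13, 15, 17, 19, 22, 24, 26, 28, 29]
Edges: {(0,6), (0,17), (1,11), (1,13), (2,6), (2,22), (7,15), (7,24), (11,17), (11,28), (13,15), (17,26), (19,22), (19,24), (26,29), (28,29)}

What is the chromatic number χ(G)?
χ(G) = 3

Clique number ω(G) = 2 (lower bound: χ ≥ ω).
Odd cycle [29, 26, 17, 11, 28] needs 3 colors (χ ≥ 3).
The coloring below uses 3 colors, so χ(G) = 3.
A valid 3-coloring: color 1: [0, 2, 7, 11, 13, 19, 29]; color 2: [1, 6, 15, 17, 22, 24, 28]; color 3: [26].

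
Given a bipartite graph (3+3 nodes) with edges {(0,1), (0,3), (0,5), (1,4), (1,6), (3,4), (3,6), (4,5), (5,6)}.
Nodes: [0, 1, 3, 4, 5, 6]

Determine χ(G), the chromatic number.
Clique number ω(G) = 2 (lower bound: χ ≥ ω).
The graph is bipartite (no odd cycle), so 2 colors suffice: χ(G) = 2.
A valid 2-coloring: color 1: [1, 3, 5]; color 2: [0, 4, 6].

χ(G) = 2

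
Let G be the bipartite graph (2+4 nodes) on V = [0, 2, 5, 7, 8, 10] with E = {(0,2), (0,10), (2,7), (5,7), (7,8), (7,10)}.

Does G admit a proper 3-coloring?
Yes, G is 3-colorable

A valid 3-coloring: color 1: [0, 7]; color 2: [2, 5, 8, 10].
(χ(G) = 2 ≤ 3.)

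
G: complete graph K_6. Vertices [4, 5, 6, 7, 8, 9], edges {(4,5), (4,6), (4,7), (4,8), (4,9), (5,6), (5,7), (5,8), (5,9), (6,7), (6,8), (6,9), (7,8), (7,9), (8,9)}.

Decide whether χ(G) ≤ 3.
The clique on vertices [4, 5, 6, 7, 8, 9] has size 6 > 3, so it alone needs 6 colors.

No, G is not 3-colorable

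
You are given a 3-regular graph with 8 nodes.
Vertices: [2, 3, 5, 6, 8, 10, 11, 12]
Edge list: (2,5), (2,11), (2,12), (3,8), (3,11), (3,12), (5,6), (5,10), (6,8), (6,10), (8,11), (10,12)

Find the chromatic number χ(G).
χ(G) = 3

Clique number ω(G) = 3 (lower bound: χ ≥ ω).
The clique on [3, 8, 11] has size 3, forcing χ ≥ 3, and the coloring below uses 3 colors, so χ(G) = 3.
A valid 3-coloring: color 1: [2, 8, 10]; color 2: [5, 11, 12]; color 3: [3, 6].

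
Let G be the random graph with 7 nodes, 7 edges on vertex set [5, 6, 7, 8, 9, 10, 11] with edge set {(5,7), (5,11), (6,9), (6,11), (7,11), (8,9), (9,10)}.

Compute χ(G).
Clique number ω(G) = 3 (lower bound: χ ≥ ω).
The clique on [5, 7, 11] has size 3, forcing χ ≥ 3, and the coloring below uses 3 colors, so χ(G) = 3.
A valid 3-coloring: color 1: [9, 11]; color 2: [5, 6, 8, 10]; color 3: [7].

χ(G) = 3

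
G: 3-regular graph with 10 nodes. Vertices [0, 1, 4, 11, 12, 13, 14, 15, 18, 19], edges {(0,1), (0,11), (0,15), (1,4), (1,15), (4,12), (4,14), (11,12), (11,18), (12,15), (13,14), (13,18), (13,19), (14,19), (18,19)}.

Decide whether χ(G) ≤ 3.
Yes, G is 3-colorable

A valid 3-coloring: color 1: [4, 11, 15, 19]; color 2: [1, 12, 14, 18]; color 3: [0, 13].
(χ(G) = 3 ≤ 3.)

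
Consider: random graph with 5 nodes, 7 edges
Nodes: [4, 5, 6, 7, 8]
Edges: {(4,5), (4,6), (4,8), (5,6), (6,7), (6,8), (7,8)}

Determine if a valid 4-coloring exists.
A valid 4-coloring: color 1: [6]; color 2: [5, 8]; color 3: [4, 7].
(χ(G) = 3 ≤ 4.)

Yes, G is 4-colorable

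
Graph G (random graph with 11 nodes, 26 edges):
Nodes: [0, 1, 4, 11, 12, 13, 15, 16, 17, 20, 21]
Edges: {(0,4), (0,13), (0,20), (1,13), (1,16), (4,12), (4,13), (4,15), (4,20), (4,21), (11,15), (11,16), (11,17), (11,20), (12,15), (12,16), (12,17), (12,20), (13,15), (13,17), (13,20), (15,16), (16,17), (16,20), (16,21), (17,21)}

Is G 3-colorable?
The clique on vertices [0, 4, 13, 20] has size 4 > 3, so it alone needs 4 colors.

No, G is not 3-colorable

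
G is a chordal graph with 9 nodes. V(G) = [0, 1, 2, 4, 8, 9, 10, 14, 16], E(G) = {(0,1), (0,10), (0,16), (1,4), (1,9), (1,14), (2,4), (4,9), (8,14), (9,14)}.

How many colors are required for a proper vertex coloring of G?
χ(G) = 3

Clique number ω(G) = 3 (lower bound: χ ≥ ω).
The clique on [1, 4, 9] has size 3, forcing χ ≥ 3, and the coloring below uses 3 colors, so χ(G) = 3.
A valid 3-coloring: color 1: [1, 2, 8, 10, 16]; color 2: [0, 4, 14]; color 3: [9].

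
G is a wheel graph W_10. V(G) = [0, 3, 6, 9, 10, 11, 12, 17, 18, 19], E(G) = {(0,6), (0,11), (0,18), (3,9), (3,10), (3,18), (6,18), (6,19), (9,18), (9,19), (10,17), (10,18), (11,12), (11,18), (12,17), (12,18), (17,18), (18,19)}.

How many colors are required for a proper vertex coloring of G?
Clique number ω(G) = 3 (lower bound: χ ≥ ω).
Odd cycle [9, 3, 10, 17, 12, 11, 0, 6, 19] needs 3 colors (χ ≥ 3).
Vertex 18 is adjacent to every vertex of [0, 3, 6, 9, 10, 11, 12, 17, 19], which already need 3 colors among themselves, so 18 needs a new color (χ ≥ 4).
The coloring below uses 4 colors, so χ(G) = 4.
A valid 4-coloring: color 1: [18]; color 2: [6, 9, 10, 12]; color 3: [3, 11, 17, 19]; color 4: [0].

χ(G) = 4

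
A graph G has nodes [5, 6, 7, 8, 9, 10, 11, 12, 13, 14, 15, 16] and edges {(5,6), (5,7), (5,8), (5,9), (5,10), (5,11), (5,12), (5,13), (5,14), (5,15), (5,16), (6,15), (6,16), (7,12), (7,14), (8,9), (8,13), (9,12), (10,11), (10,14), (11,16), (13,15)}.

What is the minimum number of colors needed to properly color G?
χ(G) = 4

Clique number ω(G) = 3 (lower bound: χ ≥ ω).
Odd cycle [12, 7, 14, 10, 11, 16, 6, 15, 13, 8, 9] needs 3 colors (χ ≥ 3).
Vertex 5 is adjacent to every vertex of [6, 7, 8, 9, 10, 11, 12, 13, 14, 15, 16], which already need 3 colors among themselves, so 5 needs a new color (χ ≥ 4).
The coloring below uses 4 colors, so χ(G) = 4.
A valid 4-coloring: color 1: [5]; color 2: [6, 8, 11, 12, 14]; color 3: [7, 9, 10, 15, 16]; color 4: [13].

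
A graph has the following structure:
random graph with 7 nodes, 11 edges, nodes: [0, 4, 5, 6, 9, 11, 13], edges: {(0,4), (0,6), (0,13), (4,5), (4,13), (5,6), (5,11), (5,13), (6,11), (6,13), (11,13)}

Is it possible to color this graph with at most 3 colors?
No, G is not 3-colorable

The clique on vertices [5, 6, 11, 13] has size 4 > 3, so it alone needs 4 colors.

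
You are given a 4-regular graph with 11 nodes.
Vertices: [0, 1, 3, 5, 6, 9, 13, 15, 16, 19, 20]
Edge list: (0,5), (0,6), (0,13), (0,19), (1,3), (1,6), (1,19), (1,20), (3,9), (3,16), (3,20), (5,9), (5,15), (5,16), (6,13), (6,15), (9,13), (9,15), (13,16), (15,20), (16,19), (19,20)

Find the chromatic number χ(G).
Clique number ω(G) = 3 (lower bound: χ ≥ ω).
The clique on [0, 6, 13] has size 3, forcing χ ≥ 3, and the coloring below uses 3 colors, so χ(G) = 3.
A valid 3-coloring: color 1: [0, 1, 15, 16]; color 2: [3, 5, 13, 19]; color 3: [6, 9, 20].

χ(G) = 3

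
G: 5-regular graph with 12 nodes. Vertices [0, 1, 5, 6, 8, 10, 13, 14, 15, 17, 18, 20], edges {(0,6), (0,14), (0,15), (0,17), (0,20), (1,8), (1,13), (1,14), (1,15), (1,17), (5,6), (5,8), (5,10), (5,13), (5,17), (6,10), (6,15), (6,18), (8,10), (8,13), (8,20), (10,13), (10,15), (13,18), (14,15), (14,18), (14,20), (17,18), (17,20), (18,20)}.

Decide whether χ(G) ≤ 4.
A valid 4-coloring: color 1: [0, 1, 5, 18]; color 2: [6, 8, 14, 17]; color 3: [13, 15, 20]; color 4: [10].
(χ(G) = 4 ≤ 4.)

Yes, G is 4-colorable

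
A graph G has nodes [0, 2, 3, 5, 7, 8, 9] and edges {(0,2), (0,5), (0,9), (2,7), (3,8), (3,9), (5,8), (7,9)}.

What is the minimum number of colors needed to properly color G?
Clique number ω(G) = 2 (lower bound: χ ≥ ω).
Odd cycle [8, 3, 9, 0, 5] needs 3 colors (χ ≥ 3).
The coloring below uses 3 colors, so χ(G) = 3.
A valid 3-coloring: color 1: [0, 7, 8]; color 2: [2, 5, 9]; color 3: [3].

χ(G) = 3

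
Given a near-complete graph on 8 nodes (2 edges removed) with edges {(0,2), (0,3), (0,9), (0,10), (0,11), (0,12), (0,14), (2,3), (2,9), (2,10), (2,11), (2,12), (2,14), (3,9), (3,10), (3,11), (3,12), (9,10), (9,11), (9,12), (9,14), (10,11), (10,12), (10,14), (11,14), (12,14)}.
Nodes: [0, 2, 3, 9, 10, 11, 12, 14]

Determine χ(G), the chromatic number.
Clique number ω(G) = 6 (lower bound: χ ≥ ω).
The clique on [0, 2, 3, 9, 10, 11] has size 6, forcing χ ≥ 6, and the coloring below uses 6 colors, so χ(G) = 6.
A valid 6-coloring: color 1: [2]; color 2: [9]; color 3: [10]; color 4: [0]; color 5: [3, 14]; color 6: [11, 12].

χ(G) = 6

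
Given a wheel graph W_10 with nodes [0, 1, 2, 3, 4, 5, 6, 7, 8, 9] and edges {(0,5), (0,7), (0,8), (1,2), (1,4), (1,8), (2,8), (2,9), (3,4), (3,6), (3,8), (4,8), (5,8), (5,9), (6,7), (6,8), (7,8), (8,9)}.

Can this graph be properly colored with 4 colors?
Yes, G is 4-colorable

A valid 4-coloring: color 1: [8]; color 2: [1, 3, 5, 7]; color 3: [0, 4, 6, 9]; color 4: [2].
(χ(G) = 4 ≤ 4.)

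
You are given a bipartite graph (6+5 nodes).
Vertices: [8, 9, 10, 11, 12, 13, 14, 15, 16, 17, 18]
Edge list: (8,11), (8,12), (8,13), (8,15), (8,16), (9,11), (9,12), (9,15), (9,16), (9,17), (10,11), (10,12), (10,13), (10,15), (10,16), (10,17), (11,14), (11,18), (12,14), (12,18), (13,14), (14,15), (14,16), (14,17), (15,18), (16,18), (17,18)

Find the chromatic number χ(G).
Clique number ω(G) = 2 (lower bound: χ ≥ ω).
The graph is bipartite (no odd cycle), so 2 colors suffice: χ(G) = 2.
A valid 2-coloring: color 1: [8, 9, 10, 14, 18]; color 2: [11, 12, 13, 15, 16, 17].

χ(G) = 2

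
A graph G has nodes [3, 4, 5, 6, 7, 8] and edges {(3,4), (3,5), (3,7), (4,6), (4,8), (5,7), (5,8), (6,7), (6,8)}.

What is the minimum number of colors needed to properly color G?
χ(G) = 3

Clique number ω(G) = 3 (lower bound: χ ≥ ω).
The clique on [4, 6, 8] has size 3, forcing χ ≥ 3, and the coloring below uses 3 colors, so χ(G) = 3.
A valid 3-coloring: color 1: [7, 8]; color 2: [4, 5]; color 3: [3, 6].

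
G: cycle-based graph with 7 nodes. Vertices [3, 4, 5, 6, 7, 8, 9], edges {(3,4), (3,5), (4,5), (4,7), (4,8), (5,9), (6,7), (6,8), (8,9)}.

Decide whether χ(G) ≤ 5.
Yes, G is 5-colorable

A valid 5-coloring: color 1: [4, 6, 9]; color 2: [5, 7, 8]; color 3: [3].
(χ(G) = 3 ≤ 5.)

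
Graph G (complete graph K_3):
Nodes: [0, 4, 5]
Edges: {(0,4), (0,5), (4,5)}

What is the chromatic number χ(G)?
χ(G) = 3

Clique number ω(G) = 3 (lower bound: χ ≥ ω).
The clique on [0, 4, 5] has size 3, forcing χ ≥ 3, and the coloring below uses 3 colors, so χ(G) = 3.
A valid 3-coloring: color 1: [0]; color 2: [5]; color 3: [4].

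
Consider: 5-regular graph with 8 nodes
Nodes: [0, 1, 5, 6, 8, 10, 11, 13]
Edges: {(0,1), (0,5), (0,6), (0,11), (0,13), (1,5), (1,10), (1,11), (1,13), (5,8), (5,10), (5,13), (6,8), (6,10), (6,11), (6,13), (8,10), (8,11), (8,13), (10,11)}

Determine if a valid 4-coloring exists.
A valid 4-coloring: color 1: [0, 10]; color 2: [1, 8]; color 3: [5, 6]; color 4: [11, 13].
(χ(G) = 4 ≤ 4.)

Yes, G is 4-colorable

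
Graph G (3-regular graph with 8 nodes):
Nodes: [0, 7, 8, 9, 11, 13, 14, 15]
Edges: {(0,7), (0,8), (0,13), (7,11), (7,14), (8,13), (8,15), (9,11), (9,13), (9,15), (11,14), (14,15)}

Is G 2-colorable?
No, G is not 2-colorable

The clique on vertices [0, 8, 13] has size 3 > 2, so it alone needs 3 colors.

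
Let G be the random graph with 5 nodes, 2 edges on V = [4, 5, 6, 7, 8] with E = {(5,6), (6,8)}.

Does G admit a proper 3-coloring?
Yes, G is 3-colorable

A valid 3-coloring: color 1: [4, 6, 7]; color 2: [5, 8].
(χ(G) = 2 ≤ 3.)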